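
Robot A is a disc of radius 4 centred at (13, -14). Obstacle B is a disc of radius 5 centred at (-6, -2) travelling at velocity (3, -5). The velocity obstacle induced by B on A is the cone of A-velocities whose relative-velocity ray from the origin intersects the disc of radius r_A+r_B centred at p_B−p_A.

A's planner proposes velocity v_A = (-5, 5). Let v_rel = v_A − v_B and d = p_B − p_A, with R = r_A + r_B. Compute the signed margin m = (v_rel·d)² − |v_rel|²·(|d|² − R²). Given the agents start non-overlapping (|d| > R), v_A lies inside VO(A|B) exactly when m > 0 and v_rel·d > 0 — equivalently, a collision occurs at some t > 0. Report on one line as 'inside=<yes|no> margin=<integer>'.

d = (-19, 12),  |d|² = 505;  R = 4+5 = 9,  c = 505−9² = 424
v_rel = (-8, 10),  |v_rel|² = 164;  v_rel·d = (-8)·(-19) + (10)·(12) = 272
164·t² − 544·t + 424 = 0  ⇒  m = 272² − 164·424 = 4448
m = 4448 > 0,  v_rel·d = 272 > 0  ⇒  inside

inside=yes margin=4448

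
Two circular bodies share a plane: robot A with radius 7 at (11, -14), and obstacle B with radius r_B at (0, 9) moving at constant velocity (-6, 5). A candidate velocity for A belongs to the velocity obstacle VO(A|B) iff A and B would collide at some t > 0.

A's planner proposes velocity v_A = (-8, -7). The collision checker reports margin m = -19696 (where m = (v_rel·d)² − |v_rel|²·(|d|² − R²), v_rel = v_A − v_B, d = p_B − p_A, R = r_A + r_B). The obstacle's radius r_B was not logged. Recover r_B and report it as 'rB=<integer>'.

m = -19696
d = (-11, 23);  v_rel = (-2, -12),  |v_rel|² = 148
v_rel×d = (-2)·(23) − (-12)·(-11) = -178
since m = R²·148 − (-178)²:  R² = (31684 + -19696) / 148 = 81
R = √81 = 9  ⇒  r_B = 9 − 7 = 2

rB=2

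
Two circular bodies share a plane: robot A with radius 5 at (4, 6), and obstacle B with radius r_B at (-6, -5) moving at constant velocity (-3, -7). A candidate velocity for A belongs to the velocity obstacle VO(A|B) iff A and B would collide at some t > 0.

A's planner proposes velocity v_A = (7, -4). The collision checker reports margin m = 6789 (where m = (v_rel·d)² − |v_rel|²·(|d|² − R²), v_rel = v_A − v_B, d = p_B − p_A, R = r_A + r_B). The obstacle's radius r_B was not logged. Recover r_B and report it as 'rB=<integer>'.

m = 6789
d = (-10, -11);  v_rel = (10, 3),  |v_rel|² = 109
v_rel×d = (10)·(-11) − (3)·(-10) = -80
since m = R²·109 − (-80)²:  R² = (6400 + 6789) / 109 = 121
R = √121 = 11  ⇒  r_B = 11 − 5 = 6

rB=6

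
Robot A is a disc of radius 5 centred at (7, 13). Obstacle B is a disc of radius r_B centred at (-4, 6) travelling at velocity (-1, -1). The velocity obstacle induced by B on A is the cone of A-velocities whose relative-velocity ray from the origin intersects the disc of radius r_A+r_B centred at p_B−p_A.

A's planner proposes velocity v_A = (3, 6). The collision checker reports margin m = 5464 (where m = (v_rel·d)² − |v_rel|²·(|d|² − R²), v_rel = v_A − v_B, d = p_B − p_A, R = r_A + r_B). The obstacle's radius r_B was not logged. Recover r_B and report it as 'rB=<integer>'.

m = 5464
d = (-11, -7);  v_rel = (4, 7),  |v_rel|² = 65
v_rel×d = (4)·(-7) − (7)·(-11) = 49
since m = R²·65 − 49²:  R² = (2401 + 5464) / 65 = 121
R = √121 = 11  ⇒  r_B = 11 − 5 = 6

rB=6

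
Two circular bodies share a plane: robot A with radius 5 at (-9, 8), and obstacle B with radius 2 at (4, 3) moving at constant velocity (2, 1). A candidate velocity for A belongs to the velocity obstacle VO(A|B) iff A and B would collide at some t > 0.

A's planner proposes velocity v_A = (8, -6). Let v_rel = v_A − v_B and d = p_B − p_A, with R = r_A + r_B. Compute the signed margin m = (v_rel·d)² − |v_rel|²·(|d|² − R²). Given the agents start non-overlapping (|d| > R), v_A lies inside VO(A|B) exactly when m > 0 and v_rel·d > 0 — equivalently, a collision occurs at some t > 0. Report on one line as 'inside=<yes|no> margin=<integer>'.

d = (13, -5),  |d|² = 194;  R = 5+2 = 7,  c = 194−7² = 145
v_rel = (6, -7),  |v_rel|² = 85;  v_rel·d = (6)·(13) + (-7)·(-5) = 113
85·t² − 226·t + 145 = 0  ⇒  m = 113² − 85·145 = 444
m = 444 > 0,  v_rel·d = 113 > 0  ⇒  inside

inside=yes margin=444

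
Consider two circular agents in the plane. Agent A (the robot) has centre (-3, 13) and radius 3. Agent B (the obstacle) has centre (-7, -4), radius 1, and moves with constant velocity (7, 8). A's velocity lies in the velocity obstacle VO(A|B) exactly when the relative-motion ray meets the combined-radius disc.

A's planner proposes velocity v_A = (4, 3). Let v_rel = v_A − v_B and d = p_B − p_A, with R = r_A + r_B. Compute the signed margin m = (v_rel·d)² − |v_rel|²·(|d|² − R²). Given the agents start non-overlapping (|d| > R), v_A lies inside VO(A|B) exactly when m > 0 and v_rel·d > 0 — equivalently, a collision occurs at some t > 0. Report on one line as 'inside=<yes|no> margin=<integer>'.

d = (-4, -17),  |d|² = 305;  R = 3+1 = 4,  c = 305−4² = 289
v_rel = (-3, -5),  |v_rel|² = 34;  v_rel·d = (-3)·(-4) + (-5)·(-17) = 97
34·t² − 194·t + 289 = 0  ⇒  m = 97² − 34·289 = -417
m = -417 < 0,  v_rel·d = 97 > 0  ⇒  outside

inside=no margin=-417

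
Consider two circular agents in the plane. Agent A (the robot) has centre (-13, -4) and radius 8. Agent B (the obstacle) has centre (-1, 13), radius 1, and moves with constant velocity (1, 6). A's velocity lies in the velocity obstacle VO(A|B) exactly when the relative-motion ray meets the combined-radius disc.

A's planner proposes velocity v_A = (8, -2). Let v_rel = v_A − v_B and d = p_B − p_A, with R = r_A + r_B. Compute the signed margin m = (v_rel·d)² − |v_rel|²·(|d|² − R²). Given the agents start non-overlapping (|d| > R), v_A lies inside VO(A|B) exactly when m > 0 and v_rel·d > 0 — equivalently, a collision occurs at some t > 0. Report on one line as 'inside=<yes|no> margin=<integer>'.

d = (12, 17),  |d|² = 433;  R = 8+1 = 9,  c = 433−9² = 352
v_rel = (7, -8),  |v_rel|² = 113;  v_rel·d = (7)·(12) + (-8)·(17) = -52
113·t² + 104·t + 352 = 0  ⇒  m = (-52)² − 113·352 = -37072
m = -37072 < 0,  v_rel·d = -52 < 0  ⇒  outside

inside=no margin=-37072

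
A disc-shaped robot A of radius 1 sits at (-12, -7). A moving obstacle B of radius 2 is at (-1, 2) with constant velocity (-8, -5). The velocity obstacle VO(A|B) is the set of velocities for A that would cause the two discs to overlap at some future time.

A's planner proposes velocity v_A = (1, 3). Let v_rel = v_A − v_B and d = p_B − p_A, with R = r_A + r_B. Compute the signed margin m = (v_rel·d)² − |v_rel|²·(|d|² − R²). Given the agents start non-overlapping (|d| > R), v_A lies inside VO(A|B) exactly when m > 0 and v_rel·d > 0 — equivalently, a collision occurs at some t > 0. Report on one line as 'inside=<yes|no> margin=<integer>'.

d = (11, 9),  |d|² = 202;  R = 1+2 = 3,  c = 202−3² = 193
v_rel = (9, 8),  |v_rel|² = 145;  v_rel·d = (9)·(11) + (8)·(9) = 171
145·t² − 342·t + 193 = 0  ⇒  m = 171² − 145·193 = 1256
m = 1256 > 0,  v_rel·d = 171 > 0  ⇒  inside

inside=yes margin=1256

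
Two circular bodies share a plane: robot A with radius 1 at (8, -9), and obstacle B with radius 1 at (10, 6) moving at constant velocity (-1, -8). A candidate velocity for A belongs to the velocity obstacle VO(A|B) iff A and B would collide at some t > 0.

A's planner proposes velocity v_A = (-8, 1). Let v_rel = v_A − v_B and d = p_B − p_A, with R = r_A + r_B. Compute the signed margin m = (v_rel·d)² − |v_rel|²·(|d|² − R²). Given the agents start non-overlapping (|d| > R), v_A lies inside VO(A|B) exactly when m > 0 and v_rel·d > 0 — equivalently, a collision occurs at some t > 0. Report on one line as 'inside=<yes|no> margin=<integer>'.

d = (2, 15),  |d|² = 229;  R = 1+1 = 2,  c = 229−2² = 225
v_rel = (-7, 9),  |v_rel|² = 130;  v_rel·d = (-7)·(2) + (9)·(15) = 121
130·t² − 242·t + 225 = 0  ⇒  m = 121² − 130·225 = -14609
m = -14609 < 0,  v_rel·d = 121 > 0  ⇒  outside

inside=no margin=-14609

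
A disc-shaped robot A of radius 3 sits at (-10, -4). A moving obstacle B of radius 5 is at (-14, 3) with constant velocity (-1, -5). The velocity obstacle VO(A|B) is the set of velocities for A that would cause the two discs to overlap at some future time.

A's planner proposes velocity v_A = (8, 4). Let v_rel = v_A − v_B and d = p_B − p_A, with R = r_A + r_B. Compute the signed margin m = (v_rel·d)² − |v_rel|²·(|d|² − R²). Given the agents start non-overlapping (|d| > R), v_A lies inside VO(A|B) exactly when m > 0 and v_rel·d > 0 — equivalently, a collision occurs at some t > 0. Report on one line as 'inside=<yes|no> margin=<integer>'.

d = (-4, 7),  |d|² = 65;  R = 3+5 = 8,  c = 65−8² = 1
v_rel = (9, 9),  |v_rel|² = 162;  v_rel·d = (9)·(-4) + (9)·(7) = 27
162·t² − 54·t + 1 = 0  ⇒  m = 27² − 162·1 = 567
m = 567 > 0,  v_rel·d = 27 > 0  ⇒  inside

inside=yes margin=567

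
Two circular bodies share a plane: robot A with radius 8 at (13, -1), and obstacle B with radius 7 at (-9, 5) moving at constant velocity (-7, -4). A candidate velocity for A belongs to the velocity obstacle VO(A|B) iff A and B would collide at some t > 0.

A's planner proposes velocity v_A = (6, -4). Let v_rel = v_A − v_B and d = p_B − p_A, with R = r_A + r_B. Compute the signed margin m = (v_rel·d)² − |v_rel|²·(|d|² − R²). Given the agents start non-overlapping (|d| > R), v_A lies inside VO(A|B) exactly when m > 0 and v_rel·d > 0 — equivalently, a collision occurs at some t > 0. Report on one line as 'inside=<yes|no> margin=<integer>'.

d = (-22, 6),  |d|² = 520;  R = 8+7 = 15,  c = 520−15² = 295
v_rel = (13, 0),  |v_rel|² = 169;  v_rel·d = (13)·(-22) + (0)·(6) = -286
169·t² + 572·t + 295 = 0  ⇒  m = (-286)² − 169·295 = 31941
m = 31941 > 0,  v_rel·d = -286 < 0  ⇒  outside

inside=no margin=31941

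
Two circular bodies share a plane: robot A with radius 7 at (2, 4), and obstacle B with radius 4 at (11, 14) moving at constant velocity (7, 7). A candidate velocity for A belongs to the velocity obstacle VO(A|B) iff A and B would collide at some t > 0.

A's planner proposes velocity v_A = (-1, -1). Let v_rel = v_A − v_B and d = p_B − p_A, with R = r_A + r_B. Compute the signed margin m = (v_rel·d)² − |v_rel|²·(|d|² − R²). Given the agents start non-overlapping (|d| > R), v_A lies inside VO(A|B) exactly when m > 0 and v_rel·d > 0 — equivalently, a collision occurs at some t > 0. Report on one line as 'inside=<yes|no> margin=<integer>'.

d = (9, 10),  |d|² = 181;  R = 7+4 = 11,  c = 181−11² = 60
v_rel = (-8, -8),  |v_rel|² = 128;  v_rel·d = (-8)·(9) + (-8)·(10) = -152
128·t² + 304·t + 60 = 0  ⇒  m = (-152)² − 128·60 = 15424
m = 15424 > 0,  v_rel·d = -152 < 0  ⇒  outside

inside=no margin=15424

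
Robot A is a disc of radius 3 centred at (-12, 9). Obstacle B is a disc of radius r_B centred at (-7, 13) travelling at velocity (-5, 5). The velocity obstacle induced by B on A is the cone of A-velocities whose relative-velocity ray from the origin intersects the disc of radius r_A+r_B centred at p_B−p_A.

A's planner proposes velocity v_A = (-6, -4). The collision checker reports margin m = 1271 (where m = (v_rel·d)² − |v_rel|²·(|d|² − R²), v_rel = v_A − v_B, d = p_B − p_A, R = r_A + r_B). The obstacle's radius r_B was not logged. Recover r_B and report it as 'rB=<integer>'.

m = 1271
d = (5, 4);  v_rel = (-1, -9),  |v_rel|² = 82
v_rel×d = (-1)·(4) − (-9)·(5) = 41
since m = R²·82 − 41²:  R² = (1681 + 1271) / 82 = 36
R = √36 = 6  ⇒  r_B = 6 − 3 = 3

rB=3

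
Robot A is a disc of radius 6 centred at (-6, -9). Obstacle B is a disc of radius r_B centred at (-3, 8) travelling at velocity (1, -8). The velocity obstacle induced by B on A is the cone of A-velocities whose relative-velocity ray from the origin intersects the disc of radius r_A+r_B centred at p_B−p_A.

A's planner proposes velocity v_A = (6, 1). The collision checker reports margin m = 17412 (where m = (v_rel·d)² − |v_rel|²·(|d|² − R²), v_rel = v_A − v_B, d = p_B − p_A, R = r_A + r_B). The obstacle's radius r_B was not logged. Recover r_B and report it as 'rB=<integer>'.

m = 17412
d = (3, 17);  v_rel = (5, 9),  |v_rel|² = 106
v_rel×d = (5)·(17) − (9)·(3) = 58
since m = R²·106 − 58²:  R² = (3364 + 17412) / 106 = 196
R = √196 = 14  ⇒  r_B = 14 − 6 = 8

rB=8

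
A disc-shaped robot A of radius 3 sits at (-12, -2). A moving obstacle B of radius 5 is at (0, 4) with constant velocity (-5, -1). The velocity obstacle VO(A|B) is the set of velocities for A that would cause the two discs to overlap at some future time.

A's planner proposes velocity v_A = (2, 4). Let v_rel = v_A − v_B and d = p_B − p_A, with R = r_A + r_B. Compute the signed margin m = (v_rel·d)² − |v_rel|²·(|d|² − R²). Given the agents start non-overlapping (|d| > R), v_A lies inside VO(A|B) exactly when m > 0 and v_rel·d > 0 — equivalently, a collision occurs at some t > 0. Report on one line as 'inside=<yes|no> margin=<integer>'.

d = (12, 6),  |d|² = 180;  R = 3+5 = 8,  c = 180−8² = 116
v_rel = (7, 5),  |v_rel|² = 74;  v_rel·d = (7)·(12) + (5)·(6) = 114
74·t² − 228·t + 116 = 0  ⇒  m = 114² − 74·116 = 4412
m = 4412 > 0,  v_rel·d = 114 > 0  ⇒  inside

inside=yes margin=4412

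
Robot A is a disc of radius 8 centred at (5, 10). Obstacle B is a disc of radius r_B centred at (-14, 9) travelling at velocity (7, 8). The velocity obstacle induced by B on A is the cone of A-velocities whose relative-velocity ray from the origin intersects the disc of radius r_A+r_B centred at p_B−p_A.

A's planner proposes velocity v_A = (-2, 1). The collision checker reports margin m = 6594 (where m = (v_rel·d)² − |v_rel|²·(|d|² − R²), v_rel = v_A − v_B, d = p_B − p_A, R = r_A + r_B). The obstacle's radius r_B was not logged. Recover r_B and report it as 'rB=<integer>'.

m = 6594
d = (-19, -1);  v_rel = (-9, -7),  |v_rel|² = 130
v_rel×d = (-9)·(-1) − (-7)·(-19) = -124
since m = R²·130 − (-124)²:  R² = (15376 + 6594) / 130 = 169
R = √169 = 13  ⇒  r_B = 13 − 8 = 5

rB=5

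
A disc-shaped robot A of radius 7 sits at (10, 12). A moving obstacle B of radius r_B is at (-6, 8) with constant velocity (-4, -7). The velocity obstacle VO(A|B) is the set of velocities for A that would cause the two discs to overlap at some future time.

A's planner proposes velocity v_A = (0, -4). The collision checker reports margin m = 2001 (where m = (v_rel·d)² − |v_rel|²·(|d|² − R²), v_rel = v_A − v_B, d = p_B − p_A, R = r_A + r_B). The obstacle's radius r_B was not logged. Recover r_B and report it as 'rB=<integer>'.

m = 2001
d = (-16, -4);  v_rel = (4, 3),  |v_rel|² = 25
v_rel×d = (4)·(-4) − (3)·(-16) = 32
since m = R²·25 − 32²:  R² = (1024 + 2001) / 25 = 121
R = √121 = 11  ⇒  r_B = 11 − 7 = 4

rB=4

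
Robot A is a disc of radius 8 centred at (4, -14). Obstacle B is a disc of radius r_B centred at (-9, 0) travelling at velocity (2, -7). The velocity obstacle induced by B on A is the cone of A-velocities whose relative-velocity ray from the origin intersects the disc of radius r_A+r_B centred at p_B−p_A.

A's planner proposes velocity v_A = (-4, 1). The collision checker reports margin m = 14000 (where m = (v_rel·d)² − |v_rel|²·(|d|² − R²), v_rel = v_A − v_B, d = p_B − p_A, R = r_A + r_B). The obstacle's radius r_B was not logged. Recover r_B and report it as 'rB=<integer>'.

m = 14000
d = (-13, 14);  v_rel = (-6, 8),  |v_rel|² = 100
v_rel×d = (-6)·(14) − (8)·(-13) = 20
since m = R²·100 − 20²:  R² = (400 + 14000) / 100 = 144
R = √144 = 12  ⇒  r_B = 12 − 8 = 4

rB=4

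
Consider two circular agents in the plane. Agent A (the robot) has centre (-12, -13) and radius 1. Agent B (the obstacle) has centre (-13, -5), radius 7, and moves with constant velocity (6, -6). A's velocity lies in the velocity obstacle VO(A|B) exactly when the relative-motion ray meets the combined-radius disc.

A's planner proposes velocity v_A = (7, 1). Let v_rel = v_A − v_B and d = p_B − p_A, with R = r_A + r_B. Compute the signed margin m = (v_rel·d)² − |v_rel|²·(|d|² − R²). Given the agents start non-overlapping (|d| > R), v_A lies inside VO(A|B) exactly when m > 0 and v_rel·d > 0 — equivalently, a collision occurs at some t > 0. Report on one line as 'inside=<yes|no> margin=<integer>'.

d = (-1, 8),  |d|² = 65;  R = 1+7 = 8,  c = 65−8² = 1
v_rel = (1, 7),  |v_rel|² = 50;  v_rel·d = (1)·(-1) + (7)·(8) = 55
50·t² − 110·t + 1 = 0  ⇒  m = 55² − 50·1 = 2975
m = 2975 > 0,  v_rel·d = 55 > 0  ⇒  inside

inside=yes margin=2975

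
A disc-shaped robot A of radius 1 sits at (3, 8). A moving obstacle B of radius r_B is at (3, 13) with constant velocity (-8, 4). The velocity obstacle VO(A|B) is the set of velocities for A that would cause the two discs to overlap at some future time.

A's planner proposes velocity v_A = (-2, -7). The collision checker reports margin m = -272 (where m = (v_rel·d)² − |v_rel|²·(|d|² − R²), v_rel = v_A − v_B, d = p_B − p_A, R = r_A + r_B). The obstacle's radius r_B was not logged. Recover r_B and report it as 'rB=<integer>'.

m = -272
d = (0, 5);  v_rel = (6, -11),  |v_rel|² = 157
v_rel×d = (6)·(5) − (-11)·(0) = 30
since m = R²·157 − 30²:  R² = (900 + -272) / 157 = 4
R = √4 = 2  ⇒  r_B = 2 − 1 = 1

rB=1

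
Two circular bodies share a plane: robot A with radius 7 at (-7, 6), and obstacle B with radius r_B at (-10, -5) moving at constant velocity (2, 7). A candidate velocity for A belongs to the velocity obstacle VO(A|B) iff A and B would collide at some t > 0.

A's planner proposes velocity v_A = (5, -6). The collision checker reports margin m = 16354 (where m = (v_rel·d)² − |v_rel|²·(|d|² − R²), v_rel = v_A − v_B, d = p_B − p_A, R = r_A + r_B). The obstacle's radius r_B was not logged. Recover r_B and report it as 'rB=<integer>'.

m = 16354
d = (-3, -11);  v_rel = (3, -13),  |v_rel|² = 178
v_rel×d = (3)·(-11) − (-13)·(-3) = -72
since m = R²·178 − (-72)²:  R² = (5184 + 16354) / 178 = 121
R = √121 = 11  ⇒  r_B = 11 − 7 = 4

rB=4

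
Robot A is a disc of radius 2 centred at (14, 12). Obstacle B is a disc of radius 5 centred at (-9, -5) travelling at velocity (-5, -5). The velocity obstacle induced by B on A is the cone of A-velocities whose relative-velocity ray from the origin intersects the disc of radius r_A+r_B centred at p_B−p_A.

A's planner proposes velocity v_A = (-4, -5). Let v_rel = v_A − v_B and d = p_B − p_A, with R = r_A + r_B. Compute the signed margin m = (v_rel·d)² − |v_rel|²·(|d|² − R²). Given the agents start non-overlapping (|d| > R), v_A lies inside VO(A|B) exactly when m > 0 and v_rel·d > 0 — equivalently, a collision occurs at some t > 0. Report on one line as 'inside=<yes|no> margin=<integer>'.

d = (-23, -17),  |d|² = 818;  R = 2+5 = 7,  c = 818−7² = 769
v_rel = (1, 0),  |v_rel|² = 1;  v_rel·d = (1)·(-23) + (0)·(-17) = -23
1·t² + 46·t + 769 = 0  ⇒  m = (-23)² − 1·769 = -240
m = -240 < 0,  v_rel·d = -23 < 0  ⇒  outside

inside=no margin=-240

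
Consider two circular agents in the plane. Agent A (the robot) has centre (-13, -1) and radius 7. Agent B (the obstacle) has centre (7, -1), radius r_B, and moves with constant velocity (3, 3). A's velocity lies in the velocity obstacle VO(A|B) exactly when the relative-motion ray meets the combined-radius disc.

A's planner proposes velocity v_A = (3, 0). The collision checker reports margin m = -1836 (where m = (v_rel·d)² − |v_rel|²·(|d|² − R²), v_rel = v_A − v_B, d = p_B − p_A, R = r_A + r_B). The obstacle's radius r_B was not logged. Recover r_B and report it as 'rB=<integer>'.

m = -1836
d = (20, 0);  v_rel = (0, -3),  |v_rel|² = 9
v_rel×d = (0)·(0) − (-3)·(20) = 60
since m = R²·9 − 60²:  R² = (3600 + -1836) / 9 = 196
R = √196 = 14  ⇒  r_B = 14 − 7 = 7

rB=7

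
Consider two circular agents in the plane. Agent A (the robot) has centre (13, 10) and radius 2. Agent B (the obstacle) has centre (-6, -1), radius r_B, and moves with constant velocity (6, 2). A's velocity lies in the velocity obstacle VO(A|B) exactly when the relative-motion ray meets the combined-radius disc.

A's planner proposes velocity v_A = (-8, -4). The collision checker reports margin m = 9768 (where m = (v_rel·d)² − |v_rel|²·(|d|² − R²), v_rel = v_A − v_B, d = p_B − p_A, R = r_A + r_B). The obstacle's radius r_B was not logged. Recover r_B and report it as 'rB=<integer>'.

m = 9768
d = (-19, -11);  v_rel = (-14, -6),  |v_rel|² = 232
v_rel×d = (-14)·(-11) − (-6)·(-19) = 40
since m = R²·232 − 40²:  R² = (1600 + 9768) / 232 = 49
R = √49 = 7  ⇒  r_B = 7 − 2 = 5

rB=5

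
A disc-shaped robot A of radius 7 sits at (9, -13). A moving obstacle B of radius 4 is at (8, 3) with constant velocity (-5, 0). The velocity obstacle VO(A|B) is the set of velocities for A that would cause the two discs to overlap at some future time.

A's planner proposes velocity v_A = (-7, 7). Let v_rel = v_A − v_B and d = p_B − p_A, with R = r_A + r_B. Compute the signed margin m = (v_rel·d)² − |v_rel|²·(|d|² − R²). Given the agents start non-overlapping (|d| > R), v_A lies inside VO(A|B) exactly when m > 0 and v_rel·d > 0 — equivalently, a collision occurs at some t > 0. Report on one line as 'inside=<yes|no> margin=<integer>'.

d = (-1, 16),  |d|² = 257;  R = 7+4 = 11,  c = 257−11² = 136
v_rel = (-2, 7),  |v_rel|² = 53;  v_rel·d = (-2)·(-1) + (7)·(16) = 114
53·t² − 228·t + 136 = 0  ⇒  m = 114² − 53·136 = 5788
m = 5788 > 0,  v_rel·d = 114 > 0  ⇒  inside

inside=yes margin=5788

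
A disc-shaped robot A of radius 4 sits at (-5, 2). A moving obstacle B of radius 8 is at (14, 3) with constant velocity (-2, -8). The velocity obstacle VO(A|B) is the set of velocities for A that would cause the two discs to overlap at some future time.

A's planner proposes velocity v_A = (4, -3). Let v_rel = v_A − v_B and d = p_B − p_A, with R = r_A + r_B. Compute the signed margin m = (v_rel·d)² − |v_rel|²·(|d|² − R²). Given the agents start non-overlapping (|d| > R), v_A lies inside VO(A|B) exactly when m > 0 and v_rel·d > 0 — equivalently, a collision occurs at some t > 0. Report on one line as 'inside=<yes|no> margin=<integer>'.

d = (19, 1),  |d|² = 362;  R = 4+8 = 12,  c = 362−12² = 218
v_rel = (6, 5),  |v_rel|² = 61;  v_rel·d = (6)·(19) + (5)·(1) = 119
61·t² − 238·t + 218 = 0  ⇒  m = 119² − 61·218 = 863
m = 863 > 0,  v_rel·d = 119 > 0  ⇒  inside

inside=yes margin=863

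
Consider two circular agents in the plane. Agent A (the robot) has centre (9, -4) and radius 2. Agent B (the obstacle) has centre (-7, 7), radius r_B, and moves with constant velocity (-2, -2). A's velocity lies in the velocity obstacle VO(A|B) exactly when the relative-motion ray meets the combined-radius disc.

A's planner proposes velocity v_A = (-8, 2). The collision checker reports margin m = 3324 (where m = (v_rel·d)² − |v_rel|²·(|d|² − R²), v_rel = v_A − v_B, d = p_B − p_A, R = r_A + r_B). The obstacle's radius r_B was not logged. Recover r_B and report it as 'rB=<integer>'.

m = 3324
d = (-16, 11);  v_rel = (-6, 4),  |v_rel|² = 52
v_rel×d = (-6)·(11) − (4)·(-16) = -2
since m = R²·52 − (-2)²:  R² = (4 + 3324) / 52 = 64
R = √64 = 8  ⇒  r_B = 8 − 2 = 6

rB=6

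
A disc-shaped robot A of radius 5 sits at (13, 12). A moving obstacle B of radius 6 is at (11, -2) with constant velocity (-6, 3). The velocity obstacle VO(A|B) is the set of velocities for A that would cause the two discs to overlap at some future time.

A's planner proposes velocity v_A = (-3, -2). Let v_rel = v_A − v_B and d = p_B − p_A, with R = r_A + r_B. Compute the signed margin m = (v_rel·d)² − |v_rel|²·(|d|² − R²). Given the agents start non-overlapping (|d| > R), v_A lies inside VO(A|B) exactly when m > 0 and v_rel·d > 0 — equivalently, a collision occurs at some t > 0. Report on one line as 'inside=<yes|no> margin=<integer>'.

d = (-2, -14),  |d|² = 200;  R = 5+6 = 11,  c = 200−11² = 79
v_rel = (3, -5),  |v_rel|² = 34;  v_rel·d = (3)·(-2) + (-5)·(-14) = 64
34·t² − 128·t + 79 = 0  ⇒  m = 64² − 34·79 = 1410
m = 1410 > 0,  v_rel·d = 64 > 0  ⇒  inside

inside=yes margin=1410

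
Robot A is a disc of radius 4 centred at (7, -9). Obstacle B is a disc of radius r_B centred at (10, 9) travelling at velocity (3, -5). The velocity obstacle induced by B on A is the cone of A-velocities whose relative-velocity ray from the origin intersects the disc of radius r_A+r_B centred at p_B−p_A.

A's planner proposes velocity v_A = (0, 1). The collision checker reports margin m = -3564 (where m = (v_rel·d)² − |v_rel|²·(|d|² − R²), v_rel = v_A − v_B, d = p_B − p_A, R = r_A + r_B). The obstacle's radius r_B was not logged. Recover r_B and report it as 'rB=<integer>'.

m = -3564
d = (3, 18);  v_rel = (-3, 6),  |v_rel|² = 45
v_rel×d = (-3)·(18) − (6)·(3) = -72
since m = R²·45 − (-72)²:  R² = (5184 + -3564) / 45 = 36
R = √36 = 6  ⇒  r_B = 6 − 4 = 2

rB=2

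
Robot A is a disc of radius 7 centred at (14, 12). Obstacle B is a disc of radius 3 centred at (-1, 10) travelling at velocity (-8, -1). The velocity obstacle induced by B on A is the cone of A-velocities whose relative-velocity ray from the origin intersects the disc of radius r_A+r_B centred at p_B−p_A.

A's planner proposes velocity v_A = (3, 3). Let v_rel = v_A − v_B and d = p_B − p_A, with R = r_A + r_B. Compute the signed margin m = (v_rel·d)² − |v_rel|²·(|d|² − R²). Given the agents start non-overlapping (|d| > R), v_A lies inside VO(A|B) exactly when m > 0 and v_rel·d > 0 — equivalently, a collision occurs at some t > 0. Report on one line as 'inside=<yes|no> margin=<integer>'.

d = (-15, -2),  |d|² = 229;  R = 7+3 = 10,  c = 229−10² = 129
v_rel = (11, 4),  |v_rel|² = 137;  v_rel·d = (11)·(-15) + (4)·(-2) = -173
137·t² + 346·t + 129 = 0  ⇒  m = (-173)² − 137·129 = 12256
m = 12256 > 0,  v_rel·d = -173 < 0  ⇒  outside

inside=no margin=12256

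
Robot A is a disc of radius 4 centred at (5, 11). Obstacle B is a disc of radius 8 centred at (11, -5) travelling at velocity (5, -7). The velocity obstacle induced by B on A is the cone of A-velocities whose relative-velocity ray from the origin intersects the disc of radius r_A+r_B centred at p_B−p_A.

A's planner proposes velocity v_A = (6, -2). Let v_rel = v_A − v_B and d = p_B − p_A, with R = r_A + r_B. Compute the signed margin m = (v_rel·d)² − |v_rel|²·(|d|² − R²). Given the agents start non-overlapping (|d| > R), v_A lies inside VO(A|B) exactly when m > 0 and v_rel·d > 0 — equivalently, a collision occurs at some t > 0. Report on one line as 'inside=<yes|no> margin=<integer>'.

d = (6, -16),  |d|² = 292;  R = 4+8 = 12,  c = 292−12² = 148
v_rel = (1, 5),  |v_rel|² = 26;  v_rel·d = (1)·(6) + (5)·(-16) = -74
26·t² + 148·t + 148 = 0  ⇒  m = (-74)² − 26·148 = 1628
m = 1628 > 0,  v_rel·d = -74 < 0  ⇒  outside

inside=no margin=1628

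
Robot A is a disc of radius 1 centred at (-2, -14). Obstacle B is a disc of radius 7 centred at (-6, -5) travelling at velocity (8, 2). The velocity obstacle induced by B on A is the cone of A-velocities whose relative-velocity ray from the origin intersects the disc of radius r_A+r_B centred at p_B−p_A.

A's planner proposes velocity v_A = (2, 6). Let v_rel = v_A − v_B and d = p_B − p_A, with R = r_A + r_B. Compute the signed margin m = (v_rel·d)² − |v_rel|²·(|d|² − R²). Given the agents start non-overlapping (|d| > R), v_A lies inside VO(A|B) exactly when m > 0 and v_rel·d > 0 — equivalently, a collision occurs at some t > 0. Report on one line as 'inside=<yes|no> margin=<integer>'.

d = (-4, 9),  |d|² = 97;  R = 1+7 = 8,  c = 97−8² = 33
v_rel = (-6, 4),  |v_rel|² = 52;  v_rel·d = (-6)·(-4) + (4)·(9) = 60
52·t² − 120·t + 33 = 0  ⇒  m = 60² − 52·33 = 1884
m = 1884 > 0,  v_rel·d = 60 > 0  ⇒  inside

inside=yes margin=1884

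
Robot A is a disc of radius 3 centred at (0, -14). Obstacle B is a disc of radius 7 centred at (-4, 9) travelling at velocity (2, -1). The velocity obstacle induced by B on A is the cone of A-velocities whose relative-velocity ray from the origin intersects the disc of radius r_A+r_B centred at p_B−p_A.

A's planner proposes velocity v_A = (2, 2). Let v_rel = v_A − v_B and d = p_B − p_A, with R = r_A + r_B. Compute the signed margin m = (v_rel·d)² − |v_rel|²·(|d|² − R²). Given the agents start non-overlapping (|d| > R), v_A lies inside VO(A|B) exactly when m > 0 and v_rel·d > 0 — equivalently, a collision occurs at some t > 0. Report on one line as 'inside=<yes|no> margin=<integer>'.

d = (-4, 23),  |d|² = 545;  R = 3+7 = 10,  c = 545−10² = 445
v_rel = (0, 3),  |v_rel|² = 9;  v_rel·d = (0)·(-4) + (3)·(23) = 69
9·t² − 138·t + 445 = 0  ⇒  m = 69² − 9·445 = 756
m = 756 > 0,  v_rel·d = 69 > 0  ⇒  inside

inside=yes margin=756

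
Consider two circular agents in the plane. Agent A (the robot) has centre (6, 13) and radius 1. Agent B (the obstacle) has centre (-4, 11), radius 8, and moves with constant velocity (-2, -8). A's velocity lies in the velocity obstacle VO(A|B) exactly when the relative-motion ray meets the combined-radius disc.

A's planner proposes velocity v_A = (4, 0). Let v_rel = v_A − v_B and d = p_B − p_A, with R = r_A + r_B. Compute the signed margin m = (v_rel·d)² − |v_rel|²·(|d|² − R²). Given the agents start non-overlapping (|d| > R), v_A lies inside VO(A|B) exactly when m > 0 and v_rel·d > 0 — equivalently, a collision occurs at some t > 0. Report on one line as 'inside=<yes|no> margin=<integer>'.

d = (-10, -2),  |d|² = 104;  R = 1+8 = 9,  c = 104−9² = 23
v_rel = (6, 8),  |v_rel|² = 100;  v_rel·d = (6)·(-10) + (8)·(-2) = -76
100·t² + 152·t + 23 = 0  ⇒  m = (-76)² − 100·23 = 3476
m = 3476 > 0,  v_rel·d = -76 < 0  ⇒  outside

inside=no margin=3476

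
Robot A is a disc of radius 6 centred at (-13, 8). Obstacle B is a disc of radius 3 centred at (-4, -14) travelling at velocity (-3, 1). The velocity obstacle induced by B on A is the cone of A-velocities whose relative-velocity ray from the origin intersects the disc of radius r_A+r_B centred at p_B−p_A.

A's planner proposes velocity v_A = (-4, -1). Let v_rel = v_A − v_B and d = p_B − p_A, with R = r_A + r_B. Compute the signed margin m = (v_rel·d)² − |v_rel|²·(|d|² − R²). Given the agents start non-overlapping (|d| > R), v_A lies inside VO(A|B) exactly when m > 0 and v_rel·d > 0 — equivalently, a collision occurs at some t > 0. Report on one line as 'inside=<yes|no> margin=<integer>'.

d = (9, -22),  |d|² = 565;  R = 6+3 = 9,  c = 565−9² = 484
v_rel = (-1, -2),  |v_rel|² = 5;  v_rel·d = (-1)·(9) + (-2)·(-22) = 35
5·t² − 70·t + 484 = 0  ⇒  m = 35² − 5·484 = -1195
m = -1195 < 0,  v_rel·d = 35 > 0  ⇒  outside

inside=no margin=-1195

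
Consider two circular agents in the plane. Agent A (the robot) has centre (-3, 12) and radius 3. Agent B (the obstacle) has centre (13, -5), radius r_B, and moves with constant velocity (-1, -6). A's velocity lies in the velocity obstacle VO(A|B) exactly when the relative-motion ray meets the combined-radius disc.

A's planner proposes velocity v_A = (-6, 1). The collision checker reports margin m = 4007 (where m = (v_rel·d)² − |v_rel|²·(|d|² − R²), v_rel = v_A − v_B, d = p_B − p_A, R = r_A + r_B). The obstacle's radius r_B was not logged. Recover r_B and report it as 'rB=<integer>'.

m = 4007
d = (16, -17);  v_rel = (-5, 7),  |v_rel|² = 74
v_rel×d = (-5)·(-17) − (7)·(16) = -27
since m = R²·74 − (-27)²:  R² = (729 + 4007) / 74 = 64
R = √64 = 8  ⇒  r_B = 8 − 3 = 5

rB=5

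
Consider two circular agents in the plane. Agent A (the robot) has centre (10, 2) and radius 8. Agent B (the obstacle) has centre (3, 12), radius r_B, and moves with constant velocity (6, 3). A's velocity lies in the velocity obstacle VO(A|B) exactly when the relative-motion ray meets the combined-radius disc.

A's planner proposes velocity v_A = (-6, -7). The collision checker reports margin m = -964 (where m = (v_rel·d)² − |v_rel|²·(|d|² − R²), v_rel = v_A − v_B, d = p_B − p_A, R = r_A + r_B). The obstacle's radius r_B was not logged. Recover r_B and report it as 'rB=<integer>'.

m = -964
d = (-7, 10);  v_rel = (-12, -10),  |v_rel|² = 244
v_rel×d = (-12)·(10) − (-10)·(-7) = -190
since m = R²·244 − (-190)²:  R² = (36100 + -964) / 244 = 144
R = √144 = 12  ⇒  r_B = 12 − 8 = 4

rB=4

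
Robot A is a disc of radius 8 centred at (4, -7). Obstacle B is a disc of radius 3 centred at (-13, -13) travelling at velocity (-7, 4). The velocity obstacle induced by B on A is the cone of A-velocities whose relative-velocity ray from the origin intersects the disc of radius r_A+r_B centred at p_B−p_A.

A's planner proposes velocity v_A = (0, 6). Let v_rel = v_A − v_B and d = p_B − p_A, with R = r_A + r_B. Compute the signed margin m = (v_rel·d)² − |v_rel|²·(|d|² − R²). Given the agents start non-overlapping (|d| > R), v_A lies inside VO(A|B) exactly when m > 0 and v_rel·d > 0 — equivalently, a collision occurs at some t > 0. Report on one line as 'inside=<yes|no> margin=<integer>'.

d = (-17, -6),  |d|² = 325;  R = 8+3 = 11,  c = 325−11² = 204
v_rel = (7, 2),  |v_rel|² = 53;  v_rel·d = (7)·(-17) + (2)·(-6) = -131
53·t² + 262·t + 204 = 0  ⇒  m = (-131)² − 53·204 = 6349
m = 6349 > 0,  v_rel·d = -131 < 0  ⇒  outside

inside=no margin=6349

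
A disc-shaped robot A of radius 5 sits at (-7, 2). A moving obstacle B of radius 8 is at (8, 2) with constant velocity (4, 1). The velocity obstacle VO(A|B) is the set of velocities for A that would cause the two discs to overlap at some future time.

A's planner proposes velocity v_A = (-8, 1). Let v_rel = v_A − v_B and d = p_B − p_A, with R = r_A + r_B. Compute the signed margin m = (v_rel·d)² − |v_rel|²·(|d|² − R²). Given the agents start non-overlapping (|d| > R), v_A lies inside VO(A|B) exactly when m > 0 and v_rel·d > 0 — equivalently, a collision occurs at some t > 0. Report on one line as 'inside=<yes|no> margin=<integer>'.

d = (15, 0),  |d|² = 225;  R = 5+8 = 13,  c = 225−13² = 56
v_rel = (-12, 0),  |v_rel|² = 144;  v_rel·d = (-12)·(15) + (0)·(0) = -180
144·t² + 360·t + 56 = 0  ⇒  m = (-180)² − 144·56 = 24336
m = 24336 > 0,  v_rel·d = -180 < 0  ⇒  outside

inside=no margin=24336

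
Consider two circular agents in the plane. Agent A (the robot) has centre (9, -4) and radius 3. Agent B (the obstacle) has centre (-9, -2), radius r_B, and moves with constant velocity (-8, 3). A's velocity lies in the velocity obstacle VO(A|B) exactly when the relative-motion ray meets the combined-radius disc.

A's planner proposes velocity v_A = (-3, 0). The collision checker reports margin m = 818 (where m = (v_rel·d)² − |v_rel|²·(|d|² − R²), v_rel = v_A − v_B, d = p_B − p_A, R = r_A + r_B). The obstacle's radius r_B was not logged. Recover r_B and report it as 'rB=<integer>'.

m = 818
d = (-18, 2);  v_rel = (5, -3),  |v_rel|² = 34
v_rel×d = (5)·(2) − (-3)·(-18) = -44
since m = R²·34 − (-44)²:  R² = (1936 + 818) / 34 = 81
R = √81 = 9  ⇒  r_B = 9 − 3 = 6

rB=6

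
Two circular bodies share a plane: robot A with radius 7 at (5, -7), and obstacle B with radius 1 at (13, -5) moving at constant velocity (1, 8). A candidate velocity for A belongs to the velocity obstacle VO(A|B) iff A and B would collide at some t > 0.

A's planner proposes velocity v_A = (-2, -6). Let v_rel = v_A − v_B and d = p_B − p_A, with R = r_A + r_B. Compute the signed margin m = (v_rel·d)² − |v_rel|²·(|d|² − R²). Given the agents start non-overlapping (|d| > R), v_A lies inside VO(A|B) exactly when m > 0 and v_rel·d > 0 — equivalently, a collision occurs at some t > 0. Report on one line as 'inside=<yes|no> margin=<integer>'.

d = (8, 2),  |d|² = 68;  R = 7+1 = 8,  c = 68−8² = 4
v_rel = (-3, -14),  |v_rel|² = 205;  v_rel·d = (-3)·(8) + (-14)·(2) = -52
205·t² + 104·t + 4 = 0  ⇒  m = (-52)² − 205·4 = 1884
m = 1884 > 0,  v_rel·d = -52 < 0  ⇒  outside

inside=no margin=1884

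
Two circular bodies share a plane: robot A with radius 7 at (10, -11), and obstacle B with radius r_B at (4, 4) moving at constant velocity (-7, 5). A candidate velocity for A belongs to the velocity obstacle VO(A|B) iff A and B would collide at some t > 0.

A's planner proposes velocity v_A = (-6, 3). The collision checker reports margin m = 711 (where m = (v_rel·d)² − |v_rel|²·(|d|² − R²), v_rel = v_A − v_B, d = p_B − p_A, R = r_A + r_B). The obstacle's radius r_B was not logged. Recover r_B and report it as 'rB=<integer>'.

m = 711
d = (-6, 15);  v_rel = (1, -2),  |v_rel|² = 5
v_rel×d = (1)·(15) − (-2)·(-6) = 3
since m = R²·5 − 3²:  R² = (9 + 711) / 5 = 144
R = √144 = 12  ⇒  r_B = 12 − 7 = 5

rB=5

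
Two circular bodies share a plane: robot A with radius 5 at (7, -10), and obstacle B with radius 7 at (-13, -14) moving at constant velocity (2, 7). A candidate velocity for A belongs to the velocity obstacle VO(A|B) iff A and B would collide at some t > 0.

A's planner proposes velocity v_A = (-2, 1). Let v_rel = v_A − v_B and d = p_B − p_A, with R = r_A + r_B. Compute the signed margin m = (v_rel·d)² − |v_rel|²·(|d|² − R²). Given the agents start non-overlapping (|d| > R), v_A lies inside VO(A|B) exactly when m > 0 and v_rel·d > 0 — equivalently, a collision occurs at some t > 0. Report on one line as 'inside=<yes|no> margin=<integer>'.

d = (-20, -4),  |d|² = 416;  R = 5+7 = 12,  c = 416−12² = 272
v_rel = (-4, -6),  |v_rel|² = 52;  v_rel·d = (-4)·(-20) + (-6)·(-4) = 104
52·t² − 208·t + 272 = 0  ⇒  m = 104² − 52·272 = -3328
m = -3328 < 0,  v_rel·d = 104 > 0  ⇒  outside

inside=no margin=-3328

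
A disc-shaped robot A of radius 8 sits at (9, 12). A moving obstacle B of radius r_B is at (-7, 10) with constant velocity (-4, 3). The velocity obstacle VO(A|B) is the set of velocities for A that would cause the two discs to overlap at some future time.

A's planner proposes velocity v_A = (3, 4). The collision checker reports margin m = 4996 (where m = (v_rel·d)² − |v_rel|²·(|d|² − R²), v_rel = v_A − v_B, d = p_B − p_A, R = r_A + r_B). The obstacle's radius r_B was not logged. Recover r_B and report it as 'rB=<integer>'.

m = 4996
d = (-16, -2);  v_rel = (7, 1),  |v_rel|² = 50
v_rel×d = (7)·(-2) − (1)·(-16) = 2
since m = R²·50 − 2²:  R² = (4 + 4996) / 50 = 100
R = √100 = 10  ⇒  r_B = 10 − 8 = 2

rB=2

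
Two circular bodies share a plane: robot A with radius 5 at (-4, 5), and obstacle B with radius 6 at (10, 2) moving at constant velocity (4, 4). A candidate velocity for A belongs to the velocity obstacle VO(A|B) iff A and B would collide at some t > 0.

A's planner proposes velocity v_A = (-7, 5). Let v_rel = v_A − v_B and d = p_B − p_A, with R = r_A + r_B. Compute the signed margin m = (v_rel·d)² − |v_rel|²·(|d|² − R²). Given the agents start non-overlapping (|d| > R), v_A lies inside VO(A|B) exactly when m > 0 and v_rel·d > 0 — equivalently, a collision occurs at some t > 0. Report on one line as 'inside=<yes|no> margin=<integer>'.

d = (14, -3),  |d|² = 205;  R = 5+6 = 11,  c = 205−11² = 84
v_rel = (-11, 1),  |v_rel|² = 122;  v_rel·d = (-11)·(14) + (1)·(-3) = -157
122·t² + 314·t + 84 = 0  ⇒  m = (-157)² − 122·84 = 14401
m = 14401 > 0,  v_rel·d = -157 < 0  ⇒  outside

inside=no margin=14401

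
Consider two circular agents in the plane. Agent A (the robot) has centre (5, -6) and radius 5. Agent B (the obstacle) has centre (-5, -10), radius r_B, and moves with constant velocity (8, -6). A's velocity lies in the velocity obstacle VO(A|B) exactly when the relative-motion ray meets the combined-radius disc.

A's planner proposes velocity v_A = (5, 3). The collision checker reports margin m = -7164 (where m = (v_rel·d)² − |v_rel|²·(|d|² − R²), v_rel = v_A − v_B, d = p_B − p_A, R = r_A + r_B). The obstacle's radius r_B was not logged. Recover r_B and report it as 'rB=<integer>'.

m = -7164
d = (-10, -4);  v_rel = (-3, 9),  |v_rel|² = 90
v_rel×d = (-3)·(-4) − (9)·(-10) = 102
since m = R²·90 − 102²:  R² = (10404 + -7164) / 90 = 36
R = √36 = 6  ⇒  r_B = 6 − 5 = 1

rB=1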